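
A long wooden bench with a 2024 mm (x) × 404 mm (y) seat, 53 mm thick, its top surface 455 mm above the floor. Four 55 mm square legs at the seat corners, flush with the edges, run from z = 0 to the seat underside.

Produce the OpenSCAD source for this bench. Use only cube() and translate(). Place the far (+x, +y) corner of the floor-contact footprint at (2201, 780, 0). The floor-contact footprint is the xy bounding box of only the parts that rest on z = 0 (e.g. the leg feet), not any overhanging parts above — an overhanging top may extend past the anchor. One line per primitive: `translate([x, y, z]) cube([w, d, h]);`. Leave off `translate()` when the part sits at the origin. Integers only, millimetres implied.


// leg_h = 455 − 53 = 402
translate([177, 376, 402]) cube([2024, 404, 53]);
translate([177, 376, 0]) cube([55, 55, 402]);
translate([177, 725, 0]) cube([55, 55, 402]);
translate([2146, 376, 0]) cube([55, 55, 402]);
translate([2146, 725, 0]) cube([55, 55, 402]);


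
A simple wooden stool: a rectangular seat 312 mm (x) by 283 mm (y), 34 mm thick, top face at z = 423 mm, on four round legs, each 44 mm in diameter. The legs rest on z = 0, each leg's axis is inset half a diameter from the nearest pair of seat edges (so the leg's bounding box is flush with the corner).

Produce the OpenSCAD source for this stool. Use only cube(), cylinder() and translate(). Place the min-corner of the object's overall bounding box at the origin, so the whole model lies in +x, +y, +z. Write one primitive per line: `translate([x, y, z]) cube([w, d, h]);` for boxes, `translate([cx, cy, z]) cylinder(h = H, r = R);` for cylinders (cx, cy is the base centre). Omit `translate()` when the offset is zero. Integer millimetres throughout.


translate([0, 0, 389]) cube([312, 283, 34]);
translate([22, 22, 0]) cylinder(h = 389, r = 22);
translate([290, 22, 0]) cylinder(h = 389, r = 22);
translate([22, 261, 0]) cylinder(h = 389, r = 22);
translate([290, 261, 0]) cylinder(h = 389, r = 22);


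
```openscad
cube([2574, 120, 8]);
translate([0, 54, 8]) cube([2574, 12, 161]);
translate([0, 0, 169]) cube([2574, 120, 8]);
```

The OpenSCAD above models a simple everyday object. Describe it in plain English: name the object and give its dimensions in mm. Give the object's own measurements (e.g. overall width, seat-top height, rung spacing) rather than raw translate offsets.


An I-beam lying along x, 2574 mm long. Overall section height 177 mm. Two flanges 120 mm wide (y) and 8 mm thick, one on the floor and one at the top; a web 12 mm thick runs between them, centred on the flange width.


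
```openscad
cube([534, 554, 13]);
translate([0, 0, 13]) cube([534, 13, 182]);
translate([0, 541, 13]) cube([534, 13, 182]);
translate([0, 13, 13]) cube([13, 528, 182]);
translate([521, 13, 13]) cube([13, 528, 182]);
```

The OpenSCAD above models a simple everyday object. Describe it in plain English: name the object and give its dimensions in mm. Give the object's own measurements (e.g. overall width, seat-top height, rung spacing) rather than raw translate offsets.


An open-topped rectangular box: outside dimensions 534×554×195 mm, with a uniform wall and base thickness of 13 mm. The base is a full 534×554 slab on the floor; four walls sit on top of the base. The front and back walls (the −y and +y sides) span the full width; the two side walls fit between them.


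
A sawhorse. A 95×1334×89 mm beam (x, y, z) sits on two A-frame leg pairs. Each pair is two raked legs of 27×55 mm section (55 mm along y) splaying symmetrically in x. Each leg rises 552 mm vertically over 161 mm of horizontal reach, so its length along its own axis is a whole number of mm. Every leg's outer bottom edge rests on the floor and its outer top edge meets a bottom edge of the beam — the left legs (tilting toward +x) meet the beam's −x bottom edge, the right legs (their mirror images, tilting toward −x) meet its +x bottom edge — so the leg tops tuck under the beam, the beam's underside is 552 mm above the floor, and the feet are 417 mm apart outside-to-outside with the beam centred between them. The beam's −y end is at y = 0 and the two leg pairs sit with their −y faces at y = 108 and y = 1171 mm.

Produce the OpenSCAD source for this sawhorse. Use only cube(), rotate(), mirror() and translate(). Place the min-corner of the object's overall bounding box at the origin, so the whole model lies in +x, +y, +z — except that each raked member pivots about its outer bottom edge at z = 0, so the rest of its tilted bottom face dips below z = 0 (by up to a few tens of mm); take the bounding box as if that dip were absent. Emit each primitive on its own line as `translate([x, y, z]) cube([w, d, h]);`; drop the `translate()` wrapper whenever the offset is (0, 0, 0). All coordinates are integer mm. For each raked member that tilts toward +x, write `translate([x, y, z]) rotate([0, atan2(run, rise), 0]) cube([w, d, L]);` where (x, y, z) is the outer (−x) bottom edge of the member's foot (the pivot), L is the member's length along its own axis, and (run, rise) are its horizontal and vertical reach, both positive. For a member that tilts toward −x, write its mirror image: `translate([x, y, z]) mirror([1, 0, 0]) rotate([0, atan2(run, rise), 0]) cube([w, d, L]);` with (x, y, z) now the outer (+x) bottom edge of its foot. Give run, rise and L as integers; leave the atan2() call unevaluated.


// leg length = √(161² + 552²) = 575
// right-leg outer foot x = 2·161 + 95 = 417
// beam min-corner = (161, 0, 552)
translate([161, 0, 552]) cube([95, 1334, 89]);
translate([0, 108, 0]) rotate([0, atan2(161, 552), 0]) cube([27, 55, 575]);
translate([417, 108, 0]) mirror([1, 0, 0]) rotate([0, atan2(161, 552), 0]) cube([27, 55, 575]);
translate([0, 1171, 0]) rotate([0, atan2(161, 552), 0]) cube([27, 55, 575]);
translate([417, 1171, 0]) mirror([1, 0, 0]) rotate([0, atan2(161, 552), 0]) cube([27, 55, 575]);


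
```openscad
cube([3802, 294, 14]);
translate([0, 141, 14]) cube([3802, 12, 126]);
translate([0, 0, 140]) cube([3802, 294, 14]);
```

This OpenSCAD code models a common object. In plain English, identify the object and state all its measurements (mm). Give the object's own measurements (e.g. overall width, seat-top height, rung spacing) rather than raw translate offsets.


An I-beam lying along x, 3802 mm long. Overall section height 154 mm. Two flanges 294 mm wide (y) and 14 mm thick, one on the floor and one at the top; a web 12 mm thick runs between them, centred on the flange width.


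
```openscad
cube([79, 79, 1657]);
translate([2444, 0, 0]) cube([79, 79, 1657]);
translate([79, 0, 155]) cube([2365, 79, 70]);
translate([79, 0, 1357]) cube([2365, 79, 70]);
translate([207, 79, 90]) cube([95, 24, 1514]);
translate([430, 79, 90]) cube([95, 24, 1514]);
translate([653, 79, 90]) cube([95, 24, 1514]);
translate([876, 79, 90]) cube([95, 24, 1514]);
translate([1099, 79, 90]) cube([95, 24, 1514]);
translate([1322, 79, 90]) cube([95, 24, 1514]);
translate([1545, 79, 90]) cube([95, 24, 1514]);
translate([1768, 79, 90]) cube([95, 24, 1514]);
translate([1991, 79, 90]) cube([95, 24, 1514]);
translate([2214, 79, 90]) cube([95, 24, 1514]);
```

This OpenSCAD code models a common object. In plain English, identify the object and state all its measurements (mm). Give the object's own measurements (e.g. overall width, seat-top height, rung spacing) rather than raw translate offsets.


A fence section. Two 79×79 mm posts, 1657 mm tall, stand on the floor with a clear span of 2365 mm between their inner faces. Two horizontal rails of 79×70 mm section span the gap between the posts with their undersides at z = 155 mm and z = 1357 mm, flush with the posts' −y face. 10 pickets, each 95 mm wide, 24 mm thick and 1514 mm tall, are fixed to the +y face of the rails with their bottoms at z = 90 mm, spaced across the span with a 128 mm gap after the −x post and between neighbouring pickets, with 135 mm left before the +x post.


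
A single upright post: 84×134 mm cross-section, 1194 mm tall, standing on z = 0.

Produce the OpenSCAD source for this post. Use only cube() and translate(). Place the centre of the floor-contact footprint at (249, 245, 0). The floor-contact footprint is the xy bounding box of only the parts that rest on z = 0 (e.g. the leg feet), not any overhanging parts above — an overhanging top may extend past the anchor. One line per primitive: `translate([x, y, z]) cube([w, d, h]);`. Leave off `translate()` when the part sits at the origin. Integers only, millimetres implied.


translate([207, 178, 0]) cube([84, 134, 1194]);


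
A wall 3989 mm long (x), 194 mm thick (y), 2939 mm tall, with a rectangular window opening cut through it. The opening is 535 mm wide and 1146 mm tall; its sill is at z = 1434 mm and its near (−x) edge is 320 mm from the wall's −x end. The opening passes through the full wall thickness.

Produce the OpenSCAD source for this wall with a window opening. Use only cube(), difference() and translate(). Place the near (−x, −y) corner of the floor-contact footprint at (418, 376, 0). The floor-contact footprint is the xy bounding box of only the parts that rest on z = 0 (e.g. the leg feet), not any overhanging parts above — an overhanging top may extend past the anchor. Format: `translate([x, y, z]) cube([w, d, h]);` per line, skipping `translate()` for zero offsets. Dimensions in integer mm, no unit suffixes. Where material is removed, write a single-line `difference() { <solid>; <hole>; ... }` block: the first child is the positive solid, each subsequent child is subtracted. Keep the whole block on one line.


difference() { translate([418, 376, 0]) cube([3989, 194, 2939]); translate([738, 376, 1434]) cube([535, 194, 1146]); }


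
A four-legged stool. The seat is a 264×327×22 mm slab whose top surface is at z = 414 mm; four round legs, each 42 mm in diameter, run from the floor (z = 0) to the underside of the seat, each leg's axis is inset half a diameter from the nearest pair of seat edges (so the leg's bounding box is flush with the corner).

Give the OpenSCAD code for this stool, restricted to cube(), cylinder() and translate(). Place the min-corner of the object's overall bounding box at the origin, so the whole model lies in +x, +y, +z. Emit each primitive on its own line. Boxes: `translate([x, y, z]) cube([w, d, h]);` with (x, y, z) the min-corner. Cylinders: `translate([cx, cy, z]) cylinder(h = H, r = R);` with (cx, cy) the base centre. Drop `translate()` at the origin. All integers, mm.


// leg_h = 414 - 22 = 392
translate([0, 0, 392]) cube([264, 327, 22]);
translate([21, 21, 0]) cylinder(h = 392, r = 21);
translate([243, 21, 0]) cylinder(h = 392, r = 21);
translate([21, 306, 0]) cylinder(h = 392, r = 21);
translate([243, 306, 0]) cylinder(h = 392, r = 21);


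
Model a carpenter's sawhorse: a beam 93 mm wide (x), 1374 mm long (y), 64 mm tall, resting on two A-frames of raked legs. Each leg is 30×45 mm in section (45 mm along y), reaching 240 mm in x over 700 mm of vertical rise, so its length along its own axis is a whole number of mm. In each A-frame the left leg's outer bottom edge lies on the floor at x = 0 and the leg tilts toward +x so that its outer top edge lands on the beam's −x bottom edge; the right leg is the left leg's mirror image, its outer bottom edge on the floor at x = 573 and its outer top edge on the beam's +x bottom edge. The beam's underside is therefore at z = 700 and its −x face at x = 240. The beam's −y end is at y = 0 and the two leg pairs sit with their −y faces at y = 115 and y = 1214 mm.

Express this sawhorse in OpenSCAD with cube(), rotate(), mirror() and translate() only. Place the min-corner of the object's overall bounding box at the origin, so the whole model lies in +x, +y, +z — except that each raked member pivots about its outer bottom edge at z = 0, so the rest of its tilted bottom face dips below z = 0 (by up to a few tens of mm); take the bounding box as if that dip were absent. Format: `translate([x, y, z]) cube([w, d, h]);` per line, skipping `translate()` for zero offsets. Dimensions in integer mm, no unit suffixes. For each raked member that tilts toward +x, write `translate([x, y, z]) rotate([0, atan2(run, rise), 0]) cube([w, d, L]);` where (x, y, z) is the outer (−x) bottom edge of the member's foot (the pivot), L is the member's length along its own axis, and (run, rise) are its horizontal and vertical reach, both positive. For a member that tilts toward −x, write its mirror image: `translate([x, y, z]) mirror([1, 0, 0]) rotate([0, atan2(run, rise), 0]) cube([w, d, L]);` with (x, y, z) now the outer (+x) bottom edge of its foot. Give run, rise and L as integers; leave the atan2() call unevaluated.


translate([240, 0, 700]) cube([93, 1374, 64]);
translate([0, 115, 0]) rotate([0, atan2(240, 700), 0]) cube([30, 45, 740]);
translate([573, 115, 0]) mirror([1, 0, 0]) rotate([0, atan2(240, 700), 0]) cube([30, 45, 740]);
translate([0, 1214, 0]) rotate([0, atan2(240, 700), 0]) cube([30, 45, 740]);
translate([573, 1214, 0]) mirror([1, 0, 0]) rotate([0, atan2(240, 700), 0]) cube([30, 45, 740]);


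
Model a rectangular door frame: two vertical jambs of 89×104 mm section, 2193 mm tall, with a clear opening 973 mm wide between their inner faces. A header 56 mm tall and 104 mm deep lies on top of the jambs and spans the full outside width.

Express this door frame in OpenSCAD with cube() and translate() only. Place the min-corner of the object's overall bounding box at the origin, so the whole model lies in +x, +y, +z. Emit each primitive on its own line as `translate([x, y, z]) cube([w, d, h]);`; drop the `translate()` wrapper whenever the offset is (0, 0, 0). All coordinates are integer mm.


cube([89, 104, 2193]);
translate([1062, 0, 0]) cube([89, 104, 2193]);
translate([0, 0, 2193]) cube([1151, 104, 56]);


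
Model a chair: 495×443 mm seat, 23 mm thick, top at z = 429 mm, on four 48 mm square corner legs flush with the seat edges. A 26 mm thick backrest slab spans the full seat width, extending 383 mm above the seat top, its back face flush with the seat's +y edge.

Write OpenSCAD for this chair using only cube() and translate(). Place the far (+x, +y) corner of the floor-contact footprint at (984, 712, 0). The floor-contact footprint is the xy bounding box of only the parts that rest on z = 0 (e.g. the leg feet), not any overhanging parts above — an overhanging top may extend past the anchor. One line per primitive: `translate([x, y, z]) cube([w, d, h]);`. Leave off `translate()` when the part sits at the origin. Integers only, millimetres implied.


translate([489, 269, 406]) cube([495, 443, 23]);
translate([489, 269, 0]) cube([48, 48, 406]);
translate([936, 269, 0]) cube([48, 48, 406]);
translate([489, 664, 0]) cube([48, 48, 406]);
translate([936, 664, 0]) cube([48, 48, 406]);
translate([489, 686, 429]) cube([495, 26, 383]);


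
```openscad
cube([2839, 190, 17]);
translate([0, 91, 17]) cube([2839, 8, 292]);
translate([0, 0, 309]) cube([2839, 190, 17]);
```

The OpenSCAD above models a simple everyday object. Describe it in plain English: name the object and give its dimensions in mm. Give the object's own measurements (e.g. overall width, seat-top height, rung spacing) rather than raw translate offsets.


An I-beam lying along x, 2839 mm long. Overall section height 326 mm. Two flanges 190 mm wide (y) and 17 mm thick, one on the floor and one at the top; a web 8 mm thick runs between them, centred on the flange width.


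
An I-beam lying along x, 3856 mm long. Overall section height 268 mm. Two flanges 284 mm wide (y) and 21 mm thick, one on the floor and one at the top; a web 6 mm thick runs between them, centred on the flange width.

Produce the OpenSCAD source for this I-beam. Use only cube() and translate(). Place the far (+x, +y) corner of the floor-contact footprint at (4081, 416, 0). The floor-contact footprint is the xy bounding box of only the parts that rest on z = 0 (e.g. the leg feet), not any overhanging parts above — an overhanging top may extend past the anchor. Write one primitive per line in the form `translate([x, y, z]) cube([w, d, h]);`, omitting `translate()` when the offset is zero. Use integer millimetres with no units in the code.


translate([225, 132, 0]) cube([3856, 284, 21]);
translate([225, 271, 21]) cube([3856, 6, 226]);
translate([225, 132, 247]) cube([3856, 284, 21]);


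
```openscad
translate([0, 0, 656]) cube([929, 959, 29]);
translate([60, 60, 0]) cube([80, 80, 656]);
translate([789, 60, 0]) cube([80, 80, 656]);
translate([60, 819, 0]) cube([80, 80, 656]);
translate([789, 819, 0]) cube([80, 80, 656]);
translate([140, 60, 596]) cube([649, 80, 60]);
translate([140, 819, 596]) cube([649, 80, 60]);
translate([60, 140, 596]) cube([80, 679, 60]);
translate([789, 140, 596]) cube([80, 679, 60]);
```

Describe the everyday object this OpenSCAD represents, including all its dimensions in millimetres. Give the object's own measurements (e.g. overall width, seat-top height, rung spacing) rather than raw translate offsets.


A rectangular dining table. The top is 929×959×29 mm with its upper surface at z = 685 mm. It stands on four 80×80 mm square legs, each inset 60 mm from the nearest pair of top edges, running from the floor to the underside of the top. Four apron rails, 80 mm thick and 60 mm tall, run between adjacent legs with their top edges flush with the underside of the top and their outer faces flush with the legs' outer faces.


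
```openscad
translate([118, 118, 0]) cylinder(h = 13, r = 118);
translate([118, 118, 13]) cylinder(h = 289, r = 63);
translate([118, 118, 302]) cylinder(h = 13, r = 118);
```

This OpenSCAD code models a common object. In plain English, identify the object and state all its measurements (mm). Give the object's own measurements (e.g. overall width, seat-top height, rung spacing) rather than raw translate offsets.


A spool: two coaxial disc flanges of radius 118 mm and thickness 13 mm, joined by a core cylinder of radius 63 mm and height 289 mm. The lower flange rests on z = 0 and the three cylinders share a vertical axis.


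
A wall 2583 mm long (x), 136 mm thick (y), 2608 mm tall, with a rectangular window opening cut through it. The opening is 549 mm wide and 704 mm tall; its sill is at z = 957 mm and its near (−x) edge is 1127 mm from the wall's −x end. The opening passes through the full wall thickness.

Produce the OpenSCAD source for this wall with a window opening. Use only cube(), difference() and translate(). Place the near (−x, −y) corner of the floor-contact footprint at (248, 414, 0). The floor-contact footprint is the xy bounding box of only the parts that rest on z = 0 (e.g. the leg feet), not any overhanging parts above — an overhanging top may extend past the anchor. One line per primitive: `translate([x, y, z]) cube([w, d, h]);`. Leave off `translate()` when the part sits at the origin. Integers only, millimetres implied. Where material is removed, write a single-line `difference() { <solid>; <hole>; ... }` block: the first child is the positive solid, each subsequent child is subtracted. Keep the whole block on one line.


difference() { translate([248, 414, 0]) cube([2583, 136, 2608]); translate([1375, 414, 957]) cube([549, 136, 704]); }


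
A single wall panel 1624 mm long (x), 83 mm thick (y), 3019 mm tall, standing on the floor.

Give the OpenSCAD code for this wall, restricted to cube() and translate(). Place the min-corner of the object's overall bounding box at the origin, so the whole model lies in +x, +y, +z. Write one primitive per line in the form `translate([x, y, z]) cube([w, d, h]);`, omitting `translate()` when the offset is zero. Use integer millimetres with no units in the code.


cube([1624, 83, 3019]);


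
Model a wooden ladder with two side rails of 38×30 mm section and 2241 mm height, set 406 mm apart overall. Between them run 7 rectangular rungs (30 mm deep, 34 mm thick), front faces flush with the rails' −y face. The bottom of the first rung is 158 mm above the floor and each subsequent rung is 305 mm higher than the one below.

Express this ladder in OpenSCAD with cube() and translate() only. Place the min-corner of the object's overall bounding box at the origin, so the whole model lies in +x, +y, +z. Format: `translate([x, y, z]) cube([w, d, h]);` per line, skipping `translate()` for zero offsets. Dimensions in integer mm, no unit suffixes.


// rung span = 406 - 2*38 = 330
// rung[k] z = 158 + k*305
cube([38, 30, 2241]);
translate([368, 0, 0]) cube([38, 30, 2241]);
translate([38, 0, 158]) cube([330, 30, 34]);
translate([38, 0, 463]) cube([330, 30, 34]);
translate([38, 0, 768]) cube([330, 30, 34]);
translate([38, 0, 1073]) cube([330, 30, 34]);
translate([38, 0, 1378]) cube([330, 30, 34]);
translate([38, 0, 1683]) cube([330, 30, 34]);
translate([38, 0, 1988]) cube([330, 30, 34]);


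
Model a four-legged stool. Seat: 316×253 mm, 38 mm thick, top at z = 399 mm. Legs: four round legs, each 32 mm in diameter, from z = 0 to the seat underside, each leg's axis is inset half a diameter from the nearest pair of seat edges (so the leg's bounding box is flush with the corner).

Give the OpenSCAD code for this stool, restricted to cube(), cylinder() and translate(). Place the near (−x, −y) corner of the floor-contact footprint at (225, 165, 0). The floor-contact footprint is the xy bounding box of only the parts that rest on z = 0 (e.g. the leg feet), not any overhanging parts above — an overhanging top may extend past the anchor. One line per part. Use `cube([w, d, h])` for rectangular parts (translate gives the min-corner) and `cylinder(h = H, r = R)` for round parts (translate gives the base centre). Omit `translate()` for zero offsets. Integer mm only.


// leg_h = 399 - 38 = 361
translate([225, 165, 361]) cube([316, 253, 38]);
translate([241, 181, 0]) cylinder(h = 361, r = 16);
translate([525, 181, 0]) cylinder(h = 361, r = 16);
translate([241, 402, 0]) cylinder(h = 361, r = 16);
translate([525, 402, 0]) cylinder(h = 361, r = 16);


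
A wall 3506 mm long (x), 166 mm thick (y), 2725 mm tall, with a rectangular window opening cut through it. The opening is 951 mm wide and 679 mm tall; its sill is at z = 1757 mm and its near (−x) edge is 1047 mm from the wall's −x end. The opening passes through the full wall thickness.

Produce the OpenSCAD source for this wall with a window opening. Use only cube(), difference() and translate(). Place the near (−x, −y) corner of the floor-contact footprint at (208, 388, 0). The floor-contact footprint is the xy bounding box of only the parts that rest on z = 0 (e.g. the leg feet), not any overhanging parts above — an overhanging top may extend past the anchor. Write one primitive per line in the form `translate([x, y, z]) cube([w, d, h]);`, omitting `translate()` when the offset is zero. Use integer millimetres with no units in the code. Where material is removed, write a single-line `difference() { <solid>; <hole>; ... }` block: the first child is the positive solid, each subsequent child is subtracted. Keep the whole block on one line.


difference() { translate([208, 388, 0]) cube([3506, 166, 2725]); translate([1255, 388, 1757]) cube([951, 166, 679]); }


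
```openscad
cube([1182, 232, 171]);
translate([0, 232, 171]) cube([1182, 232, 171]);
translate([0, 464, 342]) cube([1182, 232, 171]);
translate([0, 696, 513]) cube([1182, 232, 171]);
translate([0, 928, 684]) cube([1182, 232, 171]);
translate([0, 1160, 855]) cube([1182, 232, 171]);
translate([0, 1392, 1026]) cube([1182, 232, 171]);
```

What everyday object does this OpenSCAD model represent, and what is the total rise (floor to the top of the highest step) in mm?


A staircase. The total rise is 1197 mm.

7 identical blocks, each offset up and back from the previous — a staircase. Each step is 171 mm tall and there are 7 of them, so the total rise is 7 × 171 = 1197 mm.


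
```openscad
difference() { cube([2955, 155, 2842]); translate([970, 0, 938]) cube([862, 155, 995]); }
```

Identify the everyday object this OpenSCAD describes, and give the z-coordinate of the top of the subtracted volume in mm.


A wall with a window opening. The window head height is 1933 mm.

A wall with a rectangular opening subtracted — a window. Sill at z = 938, opening 995 mm tall, so the head is at 938 + 995 = 1933 mm.


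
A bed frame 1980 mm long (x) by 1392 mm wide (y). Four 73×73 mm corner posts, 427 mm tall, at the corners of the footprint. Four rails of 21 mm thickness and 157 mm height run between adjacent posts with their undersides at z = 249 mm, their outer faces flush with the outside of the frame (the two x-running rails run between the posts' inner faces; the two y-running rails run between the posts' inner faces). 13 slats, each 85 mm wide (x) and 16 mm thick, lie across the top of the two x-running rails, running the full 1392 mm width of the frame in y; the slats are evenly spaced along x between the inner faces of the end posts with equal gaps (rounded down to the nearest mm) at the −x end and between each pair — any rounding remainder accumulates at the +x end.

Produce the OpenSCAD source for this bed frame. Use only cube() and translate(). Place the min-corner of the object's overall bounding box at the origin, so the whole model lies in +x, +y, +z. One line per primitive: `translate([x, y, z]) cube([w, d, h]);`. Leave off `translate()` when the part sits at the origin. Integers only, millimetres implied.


cube([73, 73, 427]);
translate([0, 1319, 0]) cube([73, 73, 427]);
translate([1907, 0, 0]) cube([73, 73, 427]);
translate([1907, 1319, 0]) cube([73, 73, 427]);
translate([73, 0, 249]) cube([1834, 21, 157]);
translate([73, 1371, 249]) cube([1834, 21, 157]);
translate([0, 73, 249]) cube([21, 1246, 157]);
translate([1959, 73, 249]) cube([21, 1246, 157]);
translate([125, 0, 406]) cube([85, 1392, 16]);
translate([262, 0, 406]) cube([85, 1392, 16]);
translate([399, 0, 406]) cube([85, 1392, 16]);
translate([536, 0, 406]) cube([85, 1392, 16]);
translate([673, 0, 406]) cube([85, 1392, 16]);
translate([810, 0, 406]) cube([85, 1392, 16]);
translate([947, 0, 406]) cube([85, 1392, 16]);
translate([1084, 0, 406]) cube([85, 1392, 16]);
translate([1221, 0, 406]) cube([85, 1392, 16]);
translate([1358, 0, 406]) cube([85, 1392, 16]);
translate([1495, 0, 406]) cube([85, 1392, 16]);
translate([1632, 0, 406]) cube([85, 1392, 16]);
translate([1769, 0, 406]) cube([85, 1392, 16]);


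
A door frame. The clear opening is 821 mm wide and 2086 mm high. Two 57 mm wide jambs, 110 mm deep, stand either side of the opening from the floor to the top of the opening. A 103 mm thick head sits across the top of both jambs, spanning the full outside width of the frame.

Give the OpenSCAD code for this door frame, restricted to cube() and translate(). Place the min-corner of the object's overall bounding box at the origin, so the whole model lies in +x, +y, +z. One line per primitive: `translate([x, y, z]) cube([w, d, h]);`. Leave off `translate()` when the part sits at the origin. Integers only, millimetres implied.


cube([57, 110, 2086]);
translate([878, 0, 0]) cube([57, 110, 2086]);
translate([0, 0, 2086]) cube([935, 110, 103]);


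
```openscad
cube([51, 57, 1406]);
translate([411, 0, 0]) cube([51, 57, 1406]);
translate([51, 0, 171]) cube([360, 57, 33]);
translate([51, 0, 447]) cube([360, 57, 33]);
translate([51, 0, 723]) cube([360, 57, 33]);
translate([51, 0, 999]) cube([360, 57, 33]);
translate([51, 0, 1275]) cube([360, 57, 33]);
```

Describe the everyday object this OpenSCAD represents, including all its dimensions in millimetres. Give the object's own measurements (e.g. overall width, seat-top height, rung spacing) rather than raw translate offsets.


A straight ladder. Two 51×57 mm vertical rails, 1406 mm tall, stand 462 mm apart (outside-to-outside) with their front faces coplanar on the −y side. 5 rungs, each 57 mm deep and 33 mm tall, span between the inner faces of the rails, front faces flush with the rails. The lowest rung's underside is at z = 171 mm and rungs are spaced 276 mm apart (underside to underside).


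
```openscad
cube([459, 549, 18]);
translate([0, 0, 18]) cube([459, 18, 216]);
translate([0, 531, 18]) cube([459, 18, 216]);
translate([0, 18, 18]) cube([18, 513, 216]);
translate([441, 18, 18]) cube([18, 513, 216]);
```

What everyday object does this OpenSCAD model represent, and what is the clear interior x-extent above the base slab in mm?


An open box. The internal width is 423 mm.

A 459×549 base slab with four walls standing on it — an open box. The base is 459 mm wide and the walls are 18 mm thick, so the internal width is 459 − 2 × 18 = 423 mm.


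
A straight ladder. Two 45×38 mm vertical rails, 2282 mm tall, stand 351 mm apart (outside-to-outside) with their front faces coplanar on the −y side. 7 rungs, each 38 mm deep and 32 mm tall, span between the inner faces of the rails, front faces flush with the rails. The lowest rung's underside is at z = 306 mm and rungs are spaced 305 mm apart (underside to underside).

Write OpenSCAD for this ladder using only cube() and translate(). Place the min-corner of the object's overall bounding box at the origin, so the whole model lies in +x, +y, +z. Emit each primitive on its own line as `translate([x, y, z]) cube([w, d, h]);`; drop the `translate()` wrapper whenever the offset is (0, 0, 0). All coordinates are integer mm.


cube([45, 38, 2282]);
translate([306, 0, 0]) cube([45, 38, 2282]);
translate([45, 0, 306]) cube([261, 38, 32]);
translate([45, 0, 611]) cube([261, 38, 32]);
translate([45, 0, 916]) cube([261, 38, 32]);
translate([45, 0, 1221]) cube([261, 38, 32]);
translate([45, 0, 1526]) cube([261, 38, 32]);
translate([45, 0, 1831]) cube([261, 38, 32]);
translate([45, 0, 2136]) cube([261, 38, 32]);


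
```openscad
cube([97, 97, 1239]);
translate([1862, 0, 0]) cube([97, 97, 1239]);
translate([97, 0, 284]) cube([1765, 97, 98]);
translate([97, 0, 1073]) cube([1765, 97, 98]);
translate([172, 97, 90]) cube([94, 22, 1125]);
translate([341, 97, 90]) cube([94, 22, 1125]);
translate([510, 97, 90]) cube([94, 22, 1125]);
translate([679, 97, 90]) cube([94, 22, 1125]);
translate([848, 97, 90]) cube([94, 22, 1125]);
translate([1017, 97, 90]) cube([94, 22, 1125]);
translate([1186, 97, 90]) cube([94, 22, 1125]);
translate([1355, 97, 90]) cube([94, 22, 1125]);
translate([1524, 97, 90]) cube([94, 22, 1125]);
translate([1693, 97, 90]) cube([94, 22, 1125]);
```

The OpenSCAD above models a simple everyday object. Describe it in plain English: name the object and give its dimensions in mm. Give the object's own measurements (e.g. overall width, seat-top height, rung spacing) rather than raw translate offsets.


A fence section. Two 97×97 mm posts, 1239 mm tall, stand on the floor with a clear span of 1765 mm between their inner faces. Two horizontal rails of 97×98 mm section span the gap between the posts with their undersides at z = 284 mm and z = 1073 mm, flush with the posts' −y face. 10 pickets, each 94 mm wide, 22 mm thick and 1125 mm tall, are fixed to the +y face of the rails with their bottoms at z = 90 mm, spaced across the span with a 75 mm gap after the −x post and between neighbouring pickets and before the +x post.


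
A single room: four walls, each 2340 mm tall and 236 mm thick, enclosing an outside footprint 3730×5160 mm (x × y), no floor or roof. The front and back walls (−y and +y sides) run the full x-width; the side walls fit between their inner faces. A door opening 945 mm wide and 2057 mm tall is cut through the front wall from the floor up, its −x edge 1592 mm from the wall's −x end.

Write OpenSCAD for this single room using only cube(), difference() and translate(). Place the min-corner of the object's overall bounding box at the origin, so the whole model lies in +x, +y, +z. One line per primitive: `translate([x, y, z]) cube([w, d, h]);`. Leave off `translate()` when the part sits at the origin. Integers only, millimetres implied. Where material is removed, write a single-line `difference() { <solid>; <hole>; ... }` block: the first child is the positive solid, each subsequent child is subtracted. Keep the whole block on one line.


difference() { cube([3730, 236, 2340]); translate([1592, 0, 0]) cube([945, 236, 2057]); }
translate([0, 4924, 0]) cube([3730, 236, 2340]);
translate([0, 236, 0]) cube([236, 4688, 2340]);
translate([3494, 236, 0]) cube([236, 4688, 2340]);


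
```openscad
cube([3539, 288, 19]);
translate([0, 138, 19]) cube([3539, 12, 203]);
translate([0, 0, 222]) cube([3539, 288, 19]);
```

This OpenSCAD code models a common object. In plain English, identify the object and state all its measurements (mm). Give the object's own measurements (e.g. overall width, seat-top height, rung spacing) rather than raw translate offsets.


An I-beam lying along x, 3539 mm long. Overall section height 241 mm. Two flanges 288 mm wide (y) and 19 mm thick, one on the floor and one at the top; a web 12 mm thick runs between them, centred on the flange width.


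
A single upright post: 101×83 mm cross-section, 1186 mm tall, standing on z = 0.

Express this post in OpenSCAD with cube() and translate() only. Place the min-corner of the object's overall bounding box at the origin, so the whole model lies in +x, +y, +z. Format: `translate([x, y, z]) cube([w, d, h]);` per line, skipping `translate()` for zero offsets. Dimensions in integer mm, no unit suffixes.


cube([101, 83, 1186]);


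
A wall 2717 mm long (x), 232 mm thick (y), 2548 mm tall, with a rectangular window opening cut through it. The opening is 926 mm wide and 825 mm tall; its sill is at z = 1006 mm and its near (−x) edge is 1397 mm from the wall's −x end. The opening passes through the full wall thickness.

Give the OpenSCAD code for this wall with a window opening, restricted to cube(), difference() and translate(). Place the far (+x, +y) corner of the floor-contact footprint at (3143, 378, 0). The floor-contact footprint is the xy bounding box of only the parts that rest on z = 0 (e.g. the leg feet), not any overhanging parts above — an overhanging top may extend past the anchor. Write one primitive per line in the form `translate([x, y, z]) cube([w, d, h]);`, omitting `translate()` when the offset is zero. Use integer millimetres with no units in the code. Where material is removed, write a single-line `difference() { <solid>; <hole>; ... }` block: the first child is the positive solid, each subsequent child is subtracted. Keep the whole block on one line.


difference() { translate([426, 146, 0]) cube([2717, 232, 2548]); translate([1823, 146, 1006]) cube([926, 232, 825]); }


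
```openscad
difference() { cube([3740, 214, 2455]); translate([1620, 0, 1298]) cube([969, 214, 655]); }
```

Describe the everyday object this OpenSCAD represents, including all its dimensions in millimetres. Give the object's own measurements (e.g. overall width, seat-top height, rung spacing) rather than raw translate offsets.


A wall 3740 mm long (x), 214 mm thick (y), 2455 mm tall, with a rectangular window opening cut through it. The opening is 969 mm wide and 655 mm tall; its sill is at z = 1298 mm and its near (−x) edge is 1620 mm from the wall's −x end. The opening passes through the full wall thickness.


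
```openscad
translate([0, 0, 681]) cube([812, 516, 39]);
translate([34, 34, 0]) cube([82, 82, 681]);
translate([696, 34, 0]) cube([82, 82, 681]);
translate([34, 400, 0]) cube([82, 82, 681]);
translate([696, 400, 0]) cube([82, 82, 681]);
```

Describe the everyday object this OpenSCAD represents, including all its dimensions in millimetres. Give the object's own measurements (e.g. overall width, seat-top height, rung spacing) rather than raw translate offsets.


A rectangular dining table. The top is 812×516×39 mm with its upper surface at z = 720 mm. It stands on four 82×82 mm square legs, each inset 34 mm from the nearest pair of top edges, running from the floor to the underside of the top.


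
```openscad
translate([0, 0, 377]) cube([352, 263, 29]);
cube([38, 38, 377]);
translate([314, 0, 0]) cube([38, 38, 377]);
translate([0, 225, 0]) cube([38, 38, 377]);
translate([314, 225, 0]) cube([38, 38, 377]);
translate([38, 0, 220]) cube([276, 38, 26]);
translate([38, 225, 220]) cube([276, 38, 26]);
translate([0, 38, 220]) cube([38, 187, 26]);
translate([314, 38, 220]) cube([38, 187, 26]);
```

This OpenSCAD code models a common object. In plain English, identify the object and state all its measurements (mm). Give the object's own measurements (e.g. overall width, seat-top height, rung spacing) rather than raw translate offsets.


A simple wooden stool: a rectangular seat 352 mm (x) by 263 mm (y), 29 mm thick, top face at z = 406 mm, on four square legs, each 38×38 mm in cross-section. The legs rest on z = 0, each flush with a corner of the seat. Four stretchers, 38 mm wide and 26 mm tall, connect adjacent legs with their undersides at z = 220 mm, each running between the inner faces of the legs it joins and aligned with the legs' outer faces on the other axis.


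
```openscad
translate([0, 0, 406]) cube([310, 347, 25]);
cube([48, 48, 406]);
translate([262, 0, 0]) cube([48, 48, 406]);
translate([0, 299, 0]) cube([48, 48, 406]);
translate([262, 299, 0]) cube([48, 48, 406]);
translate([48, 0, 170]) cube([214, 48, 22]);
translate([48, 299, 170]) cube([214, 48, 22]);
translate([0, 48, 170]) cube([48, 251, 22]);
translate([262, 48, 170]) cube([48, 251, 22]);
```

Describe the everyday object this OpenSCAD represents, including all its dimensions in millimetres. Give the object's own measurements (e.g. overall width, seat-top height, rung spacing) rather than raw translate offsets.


A four-legged stool. The seat is a 310×347×25 mm slab whose top surface is at z = 431 mm; four square legs, each 48×48 mm in cross-section, run from the floor (z = 0) to the underside of the seat, each flush with a corner of the seat. Four stretchers, 48 mm wide and 22 mm tall, connect adjacent legs with their undersides at z = 170 mm, each running between the inner faces of the legs it joins and aligned with the legs' outer faces on the other axis.


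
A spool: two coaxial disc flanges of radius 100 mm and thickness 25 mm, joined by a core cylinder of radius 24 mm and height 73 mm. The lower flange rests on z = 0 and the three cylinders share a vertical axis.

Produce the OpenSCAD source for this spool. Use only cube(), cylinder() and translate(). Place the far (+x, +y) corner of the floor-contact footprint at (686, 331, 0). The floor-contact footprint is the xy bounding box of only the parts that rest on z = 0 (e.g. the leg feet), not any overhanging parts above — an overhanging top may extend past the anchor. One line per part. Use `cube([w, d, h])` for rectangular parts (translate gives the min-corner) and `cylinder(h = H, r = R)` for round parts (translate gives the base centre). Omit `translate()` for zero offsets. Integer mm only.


translate([586, 231, 0]) cylinder(h = 25, r = 100);
translate([586, 231, 25]) cylinder(h = 73, r = 24);
translate([586, 231, 98]) cylinder(h = 25, r = 100);


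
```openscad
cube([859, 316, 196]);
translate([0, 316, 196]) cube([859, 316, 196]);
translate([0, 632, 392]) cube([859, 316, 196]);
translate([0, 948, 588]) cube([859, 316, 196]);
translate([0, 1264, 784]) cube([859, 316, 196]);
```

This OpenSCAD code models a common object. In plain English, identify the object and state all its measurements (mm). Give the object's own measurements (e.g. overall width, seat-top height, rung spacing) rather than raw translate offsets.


A straight staircase of 5 solid steps. Each step is 859 mm wide (x), 316 mm deep (y, the going) and 196 mm tall (the rise). The first step rests on the floor; each subsequent step sits one going further in +y and one rise higher in +z, directly behind and above the previous step with no overlap.


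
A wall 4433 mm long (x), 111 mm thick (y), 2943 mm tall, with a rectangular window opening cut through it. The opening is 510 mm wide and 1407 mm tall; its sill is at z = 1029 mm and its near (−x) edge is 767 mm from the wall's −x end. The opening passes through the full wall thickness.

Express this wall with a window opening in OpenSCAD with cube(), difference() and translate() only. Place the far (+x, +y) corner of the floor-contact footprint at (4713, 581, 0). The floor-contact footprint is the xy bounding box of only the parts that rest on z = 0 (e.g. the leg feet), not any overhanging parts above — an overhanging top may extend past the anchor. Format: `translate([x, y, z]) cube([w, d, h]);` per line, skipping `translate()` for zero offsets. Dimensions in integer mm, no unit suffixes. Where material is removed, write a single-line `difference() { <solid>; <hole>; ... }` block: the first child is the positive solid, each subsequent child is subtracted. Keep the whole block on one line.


difference() { translate([280, 470, 0]) cube([4433, 111, 2943]); translate([1047, 470, 1029]) cube([510, 111, 1407]); }
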